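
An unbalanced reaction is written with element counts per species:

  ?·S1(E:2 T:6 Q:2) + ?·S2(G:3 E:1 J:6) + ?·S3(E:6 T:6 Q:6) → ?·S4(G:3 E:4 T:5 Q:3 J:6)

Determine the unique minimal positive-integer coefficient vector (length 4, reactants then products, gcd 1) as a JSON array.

Coefficients: [3, 6, 2, 6]

G: 3·0+6·3+2·0 = 18 | 6·3 = 18
E: 3·2+6·1+2·6 = 24 | 6·4 = 24
T: 3·6+6·0+2·6 = 30 | 6·5 = 30
Q: 3·2+6·0+2·6 = 18 | 6·3 = 18
J: 3·0+6·6+2·0 = 36 | 6·6 = 36
gcd(3,6,2,6) = 1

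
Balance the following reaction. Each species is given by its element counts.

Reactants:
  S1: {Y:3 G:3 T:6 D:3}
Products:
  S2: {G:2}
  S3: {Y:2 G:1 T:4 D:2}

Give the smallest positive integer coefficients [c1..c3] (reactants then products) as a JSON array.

Coefficients: [4, 3, 6]

Y: 4·3 = 12 | 3·0+6·2 = 12
G: 4·3 = 12 | 3·2+6·1 = 12
T: 4·6 = 24 | 3·0+6·4 = 24
D: 4·3 = 12 | 3·0+6·2 = 12
gcd(4,3,6) = 1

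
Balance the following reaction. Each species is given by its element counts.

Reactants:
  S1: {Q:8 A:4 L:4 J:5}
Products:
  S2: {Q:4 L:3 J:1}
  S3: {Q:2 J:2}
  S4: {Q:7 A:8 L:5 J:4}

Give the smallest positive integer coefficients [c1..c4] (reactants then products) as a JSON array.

Q: 4·8 = 32 | 2·4+5·2+2·7 = 32
A: 4·4 = 16 | 2·0+5·0+2·8 = 16
L: 4·4 = 16 | 2·3+5·0+2·5 = 16
J: 4·5 = 20 | 2·1+5·2+2·4 = 20
gcd(4,2,5,2) = 1

Coefficients: [4, 2, 5, 2]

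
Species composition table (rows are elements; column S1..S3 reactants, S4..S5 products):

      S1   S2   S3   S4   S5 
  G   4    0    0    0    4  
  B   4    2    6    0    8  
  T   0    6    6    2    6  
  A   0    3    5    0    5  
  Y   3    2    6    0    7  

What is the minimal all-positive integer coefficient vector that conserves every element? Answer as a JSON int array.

Coefficients: [4, 5, 1, 6, 4]

G: 4·4+5·0+1·0 = 16 | 6·0+4·4 = 16
B: 4·4+5·2+1·6 = 32 | 6·0+4·8 = 32
T: 4·0+5·6+1·6 = 36 | 6·2+4·6 = 36
A: 4·0+5·3+1·5 = 20 | 6·0+4·5 = 20
Y: 4·3+5·2+1·6 = 28 | 6·0+4·7 = 28
gcd(4,5,1,6,4) = 1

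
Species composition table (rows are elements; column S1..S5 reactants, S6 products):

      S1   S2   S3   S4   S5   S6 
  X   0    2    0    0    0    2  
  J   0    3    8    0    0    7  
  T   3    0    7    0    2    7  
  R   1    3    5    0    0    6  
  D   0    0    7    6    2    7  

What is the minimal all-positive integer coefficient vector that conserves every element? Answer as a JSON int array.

Coefficients: [2, 4, 2, 1, 4, 4]

X: 2·0+4·2+2·0+1·0+4·0 = 8 | 4·2 = 8
J: 2·0+4·3+2·8+1·0+4·0 = 28 | 4·7 = 28
T: 2·3+4·0+2·7+1·0+4·2 = 28 | 4·7 = 28
R: 2·1+4·3+2·5+1·0+4·0 = 24 | 4·6 = 24
D: 2·0+4·0+2·7+1·6+4·2 = 28 | 4·7 = 28
gcd(2,4,2,1,4,4) = 1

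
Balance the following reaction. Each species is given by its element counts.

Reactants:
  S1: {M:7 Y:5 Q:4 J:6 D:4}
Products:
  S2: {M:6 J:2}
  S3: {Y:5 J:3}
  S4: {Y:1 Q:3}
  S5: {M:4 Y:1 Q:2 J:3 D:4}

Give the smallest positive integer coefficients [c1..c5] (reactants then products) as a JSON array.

M: 6·7 = 42 | 3·6+4·0+4·0+6·4 = 42
Y: 6·5 = 30 | 3·0+4·5+4·1+6·1 = 30
Q: 6·4 = 24 | 3·0+4·0+4·3+6·2 = 24
J: 6·6 = 36 | 3·2+4·3+4·0+6·3 = 36
D: 6·4 = 24 | 3·0+4·0+4·0+6·4 = 24
gcd(6,3,4,4,6) = 1

Coefficients: [6, 3, 4, 4, 6]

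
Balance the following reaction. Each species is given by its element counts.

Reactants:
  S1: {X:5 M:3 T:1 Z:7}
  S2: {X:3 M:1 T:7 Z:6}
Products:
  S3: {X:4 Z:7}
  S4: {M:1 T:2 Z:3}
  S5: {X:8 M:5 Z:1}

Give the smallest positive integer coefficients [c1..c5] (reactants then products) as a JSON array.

Coefficients: [5, 1, 3, 6, 2]

X: 5·5+1·3 = 28 | 3·4+6·0+2·8 = 28
M: 5·3+1·1 = 16 | 3·0+6·1+2·5 = 16
T: 5·1+1·7 = 12 | 3·0+6·2+2·0 = 12
Z: 5·7+1·6 = 41 | 3·7+6·3+2·1 = 41
gcd(5,1,3,6,2) = 1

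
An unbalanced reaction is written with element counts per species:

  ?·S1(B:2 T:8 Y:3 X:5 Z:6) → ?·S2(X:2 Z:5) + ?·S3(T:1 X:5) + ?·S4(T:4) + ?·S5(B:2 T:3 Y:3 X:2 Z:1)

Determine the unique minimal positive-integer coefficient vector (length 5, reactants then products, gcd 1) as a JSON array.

Coefficients: [5, 5, 1, 6, 5]

B: 5·2 = 10 | 5·0+1·0+6·0+5·2 = 10
T: 5·8 = 40 | 5·0+1·1+6·4+5·3 = 40
Y: 5·3 = 15 | 5·0+1·0+6·0+5·3 = 15
X: 5·5 = 25 | 5·2+1·5+6·0+5·2 = 25
Z: 5·6 = 30 | 5·5+1·0+6·0+5·1 = 30
gcd(5,5,1,6,5) = 1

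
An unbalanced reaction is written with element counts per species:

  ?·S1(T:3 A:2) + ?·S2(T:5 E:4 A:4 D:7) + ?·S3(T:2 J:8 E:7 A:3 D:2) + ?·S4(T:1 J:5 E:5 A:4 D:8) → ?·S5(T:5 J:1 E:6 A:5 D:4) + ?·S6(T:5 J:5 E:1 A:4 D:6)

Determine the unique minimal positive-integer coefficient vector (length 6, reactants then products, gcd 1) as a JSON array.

T: 4·3+2·5+1·2+1·1 = 25 | 3·5+2·5 = 25
J: 4·0+2·0+1·8+1·5 = 13 | 3·1+2·5 = 13
E: 4·0+2·4+1·7+1·5 = 20 | 3·6+2·1 = 20
A: 4·2+2·4+1·3+1·4 = 23 | 3·5+2·4 = 23
D: 4·0+2·7+1·2+1·8 = 24 | 3·4+2·6 = 24
gcd(4,2,1,1,3,2) = 1

Coefficients: [4, 2, 1, 1, 3, 2]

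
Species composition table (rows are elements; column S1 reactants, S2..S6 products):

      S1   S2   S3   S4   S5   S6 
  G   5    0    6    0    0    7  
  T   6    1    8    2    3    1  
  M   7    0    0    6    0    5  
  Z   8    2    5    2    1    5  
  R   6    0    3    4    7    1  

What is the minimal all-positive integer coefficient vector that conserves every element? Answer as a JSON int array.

G: 4·5 = 20 | 5·0+1·6+3·0+1·0+2·7 = 20
T: 4·6 = 24 | 5·1+1·8+3·2+1·3+2·1 = 24
M: 4·7 = 28 | 5·0+1·0+3·6+1·0+2·5 = 28
Z: 4·8 = 32 | 5·2+1·5+3·2+1·1+2·5 = 32
R: 4·6 = 24 | 5·0+1·3+3·4+1·7+2·1 = 24
gcd(4,5,1,3,1,2) = 1

Coefficients: [4, 5, 1, 3, 1, 2]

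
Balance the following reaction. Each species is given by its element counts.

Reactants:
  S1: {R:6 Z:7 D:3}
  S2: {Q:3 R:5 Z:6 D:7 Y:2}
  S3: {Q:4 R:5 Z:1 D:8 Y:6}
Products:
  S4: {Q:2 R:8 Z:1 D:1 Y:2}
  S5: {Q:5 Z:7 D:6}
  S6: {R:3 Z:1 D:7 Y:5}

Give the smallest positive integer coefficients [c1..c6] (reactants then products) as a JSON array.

Coefficients: [3, 2, 6, 5, 4, 6]

Q: 3·0+2·3+6·4 = 30 | 5·2+4·5+6·0 = 30
R: 3·6+2·5+6·5 = 58 | 5·8+4·0+6·3 = 58
Z: 3·7+2·6+6·1 = 39 | 5·1+4·7+6·1 = 39
D: 3·3+2·7+6·8 = 71 | 5·1+4·6+6·7 = 71
Y: 3·0+2·2+6·6 = 40 | 5·2+4·0+6·5 = 40
gcd(3,2,6,5,4,6) = 1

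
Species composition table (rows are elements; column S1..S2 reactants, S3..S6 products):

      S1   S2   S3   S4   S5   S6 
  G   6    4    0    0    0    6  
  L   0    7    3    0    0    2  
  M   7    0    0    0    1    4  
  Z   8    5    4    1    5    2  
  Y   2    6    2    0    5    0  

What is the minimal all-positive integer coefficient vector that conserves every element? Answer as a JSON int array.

Coefficients: [4, 3, 3, 3, 4, 6]

G: 4·6+3·4 = 36 | 3·0+3·0+4·0+6·6 = 36
L: 4·0+3·7 = 21 | 3·3+3·0+4·0+6·2 = 21
M: 4·7+3·0 = 28 | 3·0+3·0+4·1+6·4 = 28
Z: 4·8+3·5 = 47 | 3·4+3·1+4·5+6·2 = 47
Y: 4·2+3·6 = 26 | 3·2+3·0+4·5+6·0 = 26
gcd(4,3,3,3,4,6) = 1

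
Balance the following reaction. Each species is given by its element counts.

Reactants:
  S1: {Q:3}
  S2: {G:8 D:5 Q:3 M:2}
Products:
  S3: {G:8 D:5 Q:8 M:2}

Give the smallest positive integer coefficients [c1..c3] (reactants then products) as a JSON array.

Coefficients: [5, 3, 3]

G: 5·0+3·8 = 24 | 3·8 = 24
D: 5·0+3·5 = 15 | 3·5 = 15
Q: 5·3+3·3 = 24 | 3·8 = 24
M: 5·0+3·2 = 6 | 3·2 = 6
gcd(5,3,3) = 1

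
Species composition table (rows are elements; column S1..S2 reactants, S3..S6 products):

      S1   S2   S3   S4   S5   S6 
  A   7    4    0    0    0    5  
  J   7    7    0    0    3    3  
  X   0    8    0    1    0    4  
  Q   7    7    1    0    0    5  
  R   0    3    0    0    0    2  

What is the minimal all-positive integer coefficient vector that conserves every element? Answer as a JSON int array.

A: 1·7+2·4 = 15 | 6·0+4·0+4·0+3·5 = 15
J: 1·7+2·7 = 21 | 6·0+4·0+4·3+3·3 = 21
X: 1·0+2·8 = 16 | 6·0+4·1+4·0+3·4 = 16
Q: 1·7+2·7 = 21 | 6·1+4·0+4·0+3·5 = 21
R: 1·0+2·3 = 6 | 6·0+4·0+4·0+3·2 = 6
gcd(1,2,6,4,4,3) = 1

Coefficients: [1, 2, 6, 4, 4, 3]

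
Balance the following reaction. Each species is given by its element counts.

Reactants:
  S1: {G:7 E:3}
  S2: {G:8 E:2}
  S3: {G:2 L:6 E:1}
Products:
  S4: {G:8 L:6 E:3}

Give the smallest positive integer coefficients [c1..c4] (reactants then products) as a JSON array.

G: 2·7+2·8+5·2 = 40 | 5·8 = 40
L: 2·0+2·0+5·6 = 30 | 5·6 = 30
E: 2·3+2·2+5·1 = 15 | 5·3 = 15
gcd(2,2,5,5) = 1

Coefficients: [2, 2, 5, 5]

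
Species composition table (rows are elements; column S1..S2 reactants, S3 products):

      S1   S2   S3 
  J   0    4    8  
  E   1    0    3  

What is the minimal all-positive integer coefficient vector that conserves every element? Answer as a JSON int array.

Coefficients: [3, 2, 1]

J: 3·0+2·4 = 8 | 1·8 = 8
E: 3·1+2·0 = 3 | 1·3 = 3
gcd(3,2,1) = 1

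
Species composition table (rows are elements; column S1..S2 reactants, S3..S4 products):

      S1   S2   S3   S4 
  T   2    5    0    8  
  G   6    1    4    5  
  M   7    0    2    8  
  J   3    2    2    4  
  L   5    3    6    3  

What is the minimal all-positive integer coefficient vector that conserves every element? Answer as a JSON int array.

T: 6·2+4·5 = 32 | 5·0+4·8 = 32
G: 6·6+4·1 = 40 | 5·4+4·5 = 40
M: 6·7+4·0 = 42 | 5·2+4·8 = 42
J: 6·3+4·2 = 26 | 5·2+4·4 = 26
L: 6·5+4·3 = 42 | 5·6+4·3 = 42
gcd(6,4,5,4) = 1

Coefficients: [6, 4, 5, 4]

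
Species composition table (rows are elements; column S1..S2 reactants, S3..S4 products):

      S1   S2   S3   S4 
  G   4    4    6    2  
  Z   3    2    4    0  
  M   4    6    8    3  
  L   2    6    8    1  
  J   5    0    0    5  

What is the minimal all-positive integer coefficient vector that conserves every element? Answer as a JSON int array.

Coefficients: [2, 5, 4, 2]

G: 2·4+5·4 = 28 | 4·6+2·2 = 28
Z: 2·3+5·2 = 16 | 4·4+2·0 = 16
M: 2·4+5·6 = 38 | 4·8+2·3 = 38
L: 2·2+5·6 = 34 | 4·8+2·1 = 34
J: 2·5+5·0 = 10 | 4·0+2·5 = 10
gcd(2,5,4,2) = 1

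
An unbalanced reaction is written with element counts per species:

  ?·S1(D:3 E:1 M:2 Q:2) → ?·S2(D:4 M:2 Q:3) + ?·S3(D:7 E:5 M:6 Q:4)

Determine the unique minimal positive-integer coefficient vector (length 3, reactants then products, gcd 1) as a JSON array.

Coefficients: [5, 2, 1]

D: 5·3 = 15 | 2·4+1·7 = 15
E: 5·1 = 5 | 2·0+1·5 = 5
M: 5·2 = 10 | 2·2+1·6 = 10
Q: 5·2 = 10 | 2·3+1·4 = 10
gcd(5,2,1) = 1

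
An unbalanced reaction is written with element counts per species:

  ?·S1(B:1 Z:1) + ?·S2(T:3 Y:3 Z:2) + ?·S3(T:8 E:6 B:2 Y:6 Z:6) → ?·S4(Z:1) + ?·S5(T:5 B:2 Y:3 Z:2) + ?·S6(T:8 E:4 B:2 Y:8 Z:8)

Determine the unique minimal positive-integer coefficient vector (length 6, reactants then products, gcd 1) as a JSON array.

Coefficients: [6, 6, 2, 2, 2, 3]

T: 6·0+6·3+2·8 = 34 | 2·0+2·5+3·8 = 34
E: 6·0+6·0+2·6 = 12 | 2·0+2·0+3·4 = 12
B: 6·1+6·0+2·2 = 10 | 2·0+2·2+3·2 = 10
Y: 6·0+6·3+2·6 = 30 | 2·0+2·3+3·8 = 30
Z: 6·1+6·2+2·6 = 30 | 2·1+2·2+3·8 = 30
gcd(6,6,2,2,2,3) = 1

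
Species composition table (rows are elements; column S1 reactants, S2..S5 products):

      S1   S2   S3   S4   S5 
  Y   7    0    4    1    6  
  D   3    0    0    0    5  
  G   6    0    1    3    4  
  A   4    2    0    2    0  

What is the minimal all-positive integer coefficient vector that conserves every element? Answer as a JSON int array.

Coefficients: [5, 5, 3, 5, 3]

Y: 5·7 = 35 | 5·0+3·4+5·1+3·6 = 35
D: 5·3 = 15 | 5·0+3·0+5·0+3·5 = 15
G: 5·6 = 30 | 5·0+3·1+5·3+3·4 = 30
A: 5·4 = 20 | 5·2+3·0+5·2+3·0 = 20
gcd(5,5,3,5,3) = 1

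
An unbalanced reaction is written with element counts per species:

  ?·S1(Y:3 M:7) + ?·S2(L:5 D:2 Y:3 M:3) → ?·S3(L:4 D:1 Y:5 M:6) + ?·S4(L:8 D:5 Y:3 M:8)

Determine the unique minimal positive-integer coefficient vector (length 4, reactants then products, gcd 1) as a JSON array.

Coefficients: [2, 4, 3, 1]

L: 2·0+4·5 = 20 | 3·4+1·8 = 20
D: 2·0+4·2 = 8 | 3·1+1·5 = 8
Y: 2·3+4·3 = 18 | 3·5+1·3 = 18
M: 2·7+4·3 = 26 | 3·6+1·8 = 26
gcd(2,4,3,1) = 1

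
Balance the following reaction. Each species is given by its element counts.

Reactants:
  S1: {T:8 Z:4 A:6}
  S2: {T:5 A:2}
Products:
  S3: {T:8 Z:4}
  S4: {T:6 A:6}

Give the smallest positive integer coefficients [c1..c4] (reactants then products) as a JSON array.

Coefficients: [3, 6, 3, 5]

T: 3·8+6·5 = 54 | 3·8+5·6 = 54
Z: 3·4+6·0 = 12 | 3·4+5·0 = 12
A: 3·6+6·2 = 30 | 3·0+5·6 = 30
gcd(3,6,3,5) = 1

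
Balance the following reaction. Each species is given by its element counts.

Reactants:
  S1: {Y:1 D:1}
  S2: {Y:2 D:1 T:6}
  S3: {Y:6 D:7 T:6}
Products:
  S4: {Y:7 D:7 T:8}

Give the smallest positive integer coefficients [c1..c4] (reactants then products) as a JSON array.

Y: 5·1+2·2+2·6 = 21 | 3·7 = 21
D: 5·1+2·1+2·7 = 21 | 3·7 = 21
T: 5·0+2·6+2·6 = 24 | 3·8 = 24
gcd(5,2,2,3) = 1

Coefficients: [5, 2, 2, 3]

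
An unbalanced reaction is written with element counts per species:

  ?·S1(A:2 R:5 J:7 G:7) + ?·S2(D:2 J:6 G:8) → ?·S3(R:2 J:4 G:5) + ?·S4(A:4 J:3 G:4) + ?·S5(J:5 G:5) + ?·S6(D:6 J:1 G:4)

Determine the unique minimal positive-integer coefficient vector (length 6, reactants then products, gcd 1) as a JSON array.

Coefficients: [2, 6, 5, 1, 5, 2]

A: 2·2+6·0 = 4 | 5·0+1·4+5·0+2·0 = 4
D: 2·0+6·2 = 12 | 5·0+1·0+5·0+2·6 = 12
R: 2·5+6·0 = 10 | 5·2+1·0+5·0+2·0 = 10
J: 2·7+6·6 = 50 | 5·4+1·3+5·5+2·1 = 50
G: 2·7+6·8 = 62 | 5·5+1·4+5·5+2·4 = 62
gcd(2,6,5,1,5,2) = 1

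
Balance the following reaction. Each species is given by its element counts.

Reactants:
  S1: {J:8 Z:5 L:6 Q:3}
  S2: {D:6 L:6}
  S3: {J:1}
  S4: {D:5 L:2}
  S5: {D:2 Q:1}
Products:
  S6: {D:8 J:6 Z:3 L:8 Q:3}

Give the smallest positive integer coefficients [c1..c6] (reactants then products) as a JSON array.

Coefficients: [3, 3, 6, 2, 6, 5]

D: 3·0+3·6+6·0+2·5+6·2 = 40 | 5·8 = 40
J: 3·8+3·0+6·1+2·0+6·0 = 30 | 5·6 = 30
Z: 3·5+3·0+6·0+2·0+6·0 = 15 | 5·3 = 15
L: 3·6+3·6+6·0+2·2+6·0 = 40 | 5·8 = 40
Q: 3·3+3·0+6·0+2·0+6·1 = 15 | 5·3 = 15
gcd(3,3,6,2,6,5) = 1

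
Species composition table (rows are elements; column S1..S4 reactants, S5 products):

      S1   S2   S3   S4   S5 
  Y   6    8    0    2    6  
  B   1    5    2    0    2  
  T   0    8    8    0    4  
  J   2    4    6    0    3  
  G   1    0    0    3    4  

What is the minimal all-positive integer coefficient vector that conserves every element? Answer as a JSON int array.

Y: 1·6+1·8+1·0+5·2 = 24 | 4·6 = 24
B: 1·1+1·5+1·2+5·0 = 8 | 4·2 = 8
T: 1·0+1·8+1·8+5·0 = 16 | 4·4 = 16
J: 1·2+1·4+1·6+5·0 = 12 | 4·3 = 12
G: 1·1+1·0+1·0+5·3 = 16 | 4·4 = 16
gcd(1,1,1,5,4) = 1

Coefficients: [1, 1, 1, 5, 4]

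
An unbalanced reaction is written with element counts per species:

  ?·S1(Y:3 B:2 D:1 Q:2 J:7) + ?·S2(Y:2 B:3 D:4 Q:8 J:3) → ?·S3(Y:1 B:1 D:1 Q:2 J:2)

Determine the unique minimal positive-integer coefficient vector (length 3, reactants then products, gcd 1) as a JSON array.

Y: 1·3+1·2 = 5 | 5·1 = 5
B: 1·2+1·3 = 5 | 5·1 = 5
D: 1·1+1·4 = 5 | 5·1 = 5
Q: 1·2+1·8 = 10 | 5·2 = 10
J: 1·7+1·3 = 10 | 5·2 = 10
gcd(1,1,5) = 1

Coefficients: [1, 1, 5]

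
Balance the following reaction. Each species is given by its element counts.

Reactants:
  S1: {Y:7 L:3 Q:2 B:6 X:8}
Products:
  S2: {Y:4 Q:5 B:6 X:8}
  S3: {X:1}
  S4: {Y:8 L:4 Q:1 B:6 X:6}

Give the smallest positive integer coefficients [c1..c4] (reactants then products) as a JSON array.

Coefficients: [4, 1, 6, 3]

Y: 4·7 = 28 | 1·4+6·0+3·8 = 28
L: 4·3 = 12 | 1·0+6·0+3·4 = 12
Q: 4·2 = 8 | 1·5+6·0+3·1 = 8
B: 4·6 = 24 | 1·6+6·0+3·6 = 24
X: 4·8 = 32 | 1·8+6·1+3·6 = 32
gcd(4,1,6,3) = 1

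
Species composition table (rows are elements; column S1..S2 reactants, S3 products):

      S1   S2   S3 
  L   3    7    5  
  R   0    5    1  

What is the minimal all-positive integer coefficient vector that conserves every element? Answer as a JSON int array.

L: 6·3+1·7 = 25 | 5·5 = 25
R: 6·0+1·5 = 5 | 5·1 = 5
gcd(6,1,5) = 1

Coefficients: [6, 1, 5]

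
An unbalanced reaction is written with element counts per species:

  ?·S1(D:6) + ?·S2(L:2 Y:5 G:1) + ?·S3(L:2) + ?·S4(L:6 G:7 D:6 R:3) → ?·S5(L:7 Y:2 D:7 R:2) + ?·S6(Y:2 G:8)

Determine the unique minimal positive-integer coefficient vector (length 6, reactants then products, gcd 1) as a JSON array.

Coefficients: [3, 4, 5, 4, 6, 4]

L: 3·0+4·2+5·2+4·6 = 42 | 6·7+4·0 = 42
Y: 3·0+4·5+5·0+4·0 = 20 | 6·2+4·2 = 20
G: 3·0+4·1+5·0+4·7 = 32 | 6·0+4·8 = 32
D: 3·6+4·0+5·0+4·6 = 42 | 6·7+4·0 = 42
R: 3·0+4·0+5·0+4·3 = 12 | 6·2+4·0 = 12
gcd(3,4,5,4,6,4) = 1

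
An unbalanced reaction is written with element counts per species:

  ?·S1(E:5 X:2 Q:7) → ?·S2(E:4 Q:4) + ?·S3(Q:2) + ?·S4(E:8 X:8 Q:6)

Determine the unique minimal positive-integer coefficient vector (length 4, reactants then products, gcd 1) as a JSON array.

E: 4·5 = 20 | 3·4+5·0+1·8 = 20
X: 4·2 = 8 | 3·0+5·0+1·8 = 8
Q: 4·7 = 28 | 3·4+5·2+1·6 = 28
gcd(4,3,5,1) = 1

Coefficients: [4, 3, 5, 1]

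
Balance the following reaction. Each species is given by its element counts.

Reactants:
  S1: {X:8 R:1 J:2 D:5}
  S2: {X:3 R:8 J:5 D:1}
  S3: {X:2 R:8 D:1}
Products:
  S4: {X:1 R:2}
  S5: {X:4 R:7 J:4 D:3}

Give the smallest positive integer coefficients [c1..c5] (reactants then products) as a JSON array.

X: 1·8+2·3+2·2 = 18 | 6·1+3·4 = 18
R: 1·1+2·8+2·8 = 33 | 6·2+3·7 = 33
J: 1·2+2·5+2·0 = 12 | 6·0+3·4 = 12
D: 1·5+2·1+2·1 = 9 | 6·0+3·3 = 9
gcd(1,2,2,6,3) = 1

Coefficients: [1, 2, 2, 6, 3]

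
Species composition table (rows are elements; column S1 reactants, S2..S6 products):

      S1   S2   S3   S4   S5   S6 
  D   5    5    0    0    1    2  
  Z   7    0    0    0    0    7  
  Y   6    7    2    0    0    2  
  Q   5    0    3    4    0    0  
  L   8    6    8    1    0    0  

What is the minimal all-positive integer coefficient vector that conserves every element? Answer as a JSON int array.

Coefficients: [5, 2, 3, 4, 5, 5]

D: 5·5 = 25 | 2·5+3·0+4·0+5·1+5·2 = 25
Z: 5·7 = 35 | 2·0+3·0+4·0+5·0+5·7 = 35
Y: 5·6 = 30 | 2·7+3·2+4·0+5·0+5·2 = 30
Q: 5·5 = 25 | 2·0+3·3+4·4+5·0+5·0 = 25
L: 5·8 = 40 | 2·6+3·8+4·1+5·0+5·0 = 40
gcd(5,2,3,4,5,5) = 1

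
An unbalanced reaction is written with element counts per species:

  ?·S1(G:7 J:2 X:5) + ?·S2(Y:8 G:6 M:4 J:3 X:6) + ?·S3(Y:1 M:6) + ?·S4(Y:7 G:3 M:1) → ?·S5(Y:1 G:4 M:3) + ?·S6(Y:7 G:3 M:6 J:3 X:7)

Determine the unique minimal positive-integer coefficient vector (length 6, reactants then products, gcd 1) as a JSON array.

Y: 3·0+1·8+5·1+2·7 = 27 | 6·1+3·7 = 27
G: 3·7+1·6+5·0+2·3 = 33 | 6·4+3·3 = 33
M: 3·0+1·4+5·6+2·1 = 36 | 6·3+3·6 = 36
J: 3·2+1·3+5·0+2·0 = 9 | 6·0+3·3 = 9
X: 3·5+1·6+5·0+2·0 = 21 | 6·0+3·7 = 21
gcd(3,1,5,2,6,3) = 1

Coefficients: [3, 1, 5, 2, 6, 3]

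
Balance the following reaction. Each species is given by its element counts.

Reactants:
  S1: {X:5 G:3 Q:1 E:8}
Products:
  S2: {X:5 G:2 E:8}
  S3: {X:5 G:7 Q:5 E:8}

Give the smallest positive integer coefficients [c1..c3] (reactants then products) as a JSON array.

X: 5·5 = 25 | 4·5+1·5 = 25
G: 5·3 = 15 | 4·2+1·7 = 15
Q: 5·1 = 5 | 4·0+1·5 = 5
E: 5·8 = 40 | 4·8+1·8 = 40
gcd(5,4,1) = 1

Coefficients: [5, 4, 1]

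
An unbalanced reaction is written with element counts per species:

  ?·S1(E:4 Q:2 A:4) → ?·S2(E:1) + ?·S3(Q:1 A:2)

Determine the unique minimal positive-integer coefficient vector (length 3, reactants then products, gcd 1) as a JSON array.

Coefficients: [1, 4, 2]

E: 1·4 = 4 | 4·1+2·0 = 4
Q: 1·2 = 2 | 4·0+2·1 = 2
A: 1·4 = 4 | 4·0+2·2 = 4
gcd(1,4,2) = 1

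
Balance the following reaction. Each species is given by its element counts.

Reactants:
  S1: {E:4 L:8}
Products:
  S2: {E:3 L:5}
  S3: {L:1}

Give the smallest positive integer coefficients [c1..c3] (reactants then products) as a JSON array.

E: 3·4 = 12 | 4·3+4·0 = 12
L: 3·8 = 24 | 4·5+4·1 = 24
gcd(3,4,4) = 1

Coefficients: [3, 4, 4]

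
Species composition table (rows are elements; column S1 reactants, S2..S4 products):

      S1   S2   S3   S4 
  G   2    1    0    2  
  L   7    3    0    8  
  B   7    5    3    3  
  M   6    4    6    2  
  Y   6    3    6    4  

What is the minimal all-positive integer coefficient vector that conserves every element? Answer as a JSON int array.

G: 6·2 = 12 | 6·1+1·0+3·2 = 12
L: 6·7 = 42 | 6·3+1·0+3·8 = 42
B: 6·7 = 42 | 6·5+1·3+3·3 = 42
M: 6·6 = 36 | 6·4+1·6+3·2 = 36
Y: 6·6 = 36 | 6·3+1·6+3·4 = 36
gcd(6,6,1,3) = 1

Coefficients: [6, 6, 1, 3]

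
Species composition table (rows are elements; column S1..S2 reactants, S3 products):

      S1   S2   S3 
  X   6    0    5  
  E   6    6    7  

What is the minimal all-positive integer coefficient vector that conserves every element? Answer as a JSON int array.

Coefficients: [5, 2, 6]

X: 5·6+2·0 = 30 | 6·5 = 30
E: 5·6+2·6 = 42 | 6·7 = 42
gcd(5,2,6) = 1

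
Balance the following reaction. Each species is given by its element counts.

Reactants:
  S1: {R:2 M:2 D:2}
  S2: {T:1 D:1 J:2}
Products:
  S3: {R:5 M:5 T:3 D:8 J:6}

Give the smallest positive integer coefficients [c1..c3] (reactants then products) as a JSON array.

Coefficients: [5, 6, 2]

R: 5·2+6·0 = 10 | 2·5 = 10
M: 5·2+6·0 = 10 | 2·5 = 10
T: 5·0+6·1 = 6 | 2·3 = 6
D: 5·2+6·1 = 16 | 2·8 = 16
J: 5·0+6·2 = 12 | 2·6 = 12
gcd(5,6,2) = 1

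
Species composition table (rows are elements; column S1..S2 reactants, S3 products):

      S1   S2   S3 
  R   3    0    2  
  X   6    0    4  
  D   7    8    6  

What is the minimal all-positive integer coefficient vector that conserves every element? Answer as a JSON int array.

Coefficients: [4, 1, 6]

R: 4·3+1·0 = 12 | 6·2 = 12
X: 4·6+1·0 = 24 | 6·4 = 24
D: 4·7+1·8 = 36 | 6·6 = 36
gcd(4,1,6) = 1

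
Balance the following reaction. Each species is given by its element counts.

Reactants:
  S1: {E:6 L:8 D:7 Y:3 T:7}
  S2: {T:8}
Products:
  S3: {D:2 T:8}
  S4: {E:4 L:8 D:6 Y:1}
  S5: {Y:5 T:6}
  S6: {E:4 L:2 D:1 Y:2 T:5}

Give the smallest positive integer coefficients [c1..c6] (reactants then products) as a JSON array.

Coefficients: [6, 2, 4, 5, 1, 4]

E: 6·6+2·0 = 36 | 4·0+5·4+1·0+4·4 = 36
L: 6·8+2·0 = 48 | 4·0+5·8+1·0+4·2 = 48
D: 6·7+2·0 = 42 | 4·2+5·6+1·0+4·1 = 42
Y: 6·3+2·0 = 18 | 4·0+5·1+1·5+4·2 = 18
T: 6·7+2·8 = 58 | 4·8+5·0+1·6+4·5 = 58
gcd(6,2,4,5,1,4) = 1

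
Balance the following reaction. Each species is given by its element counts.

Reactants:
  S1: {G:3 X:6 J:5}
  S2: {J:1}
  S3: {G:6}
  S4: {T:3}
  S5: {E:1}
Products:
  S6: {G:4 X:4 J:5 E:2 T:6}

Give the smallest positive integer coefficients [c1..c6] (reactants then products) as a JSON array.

G: 2·3+5·0+1·6+6·0+6·0 = 12 | 3·4 = 12
X: 2·6+5·0+1·0+6·0+6·0 = 12 | 3·4 = 12
J: 2·5+5·1+1·0+6·0+6·0 = 15 | 3·5 = 15
E: 2·0+5·0+1·0+6·0+6·1 = 6 | 3·2 = 6
T: 2·0+5·0+1·0+6·3+6·0 = 18 | 3·6 = 18
gcd(2,5,1,6,6,3) = 1

Coefficients: [2, 5, 1, 6, 6, 3]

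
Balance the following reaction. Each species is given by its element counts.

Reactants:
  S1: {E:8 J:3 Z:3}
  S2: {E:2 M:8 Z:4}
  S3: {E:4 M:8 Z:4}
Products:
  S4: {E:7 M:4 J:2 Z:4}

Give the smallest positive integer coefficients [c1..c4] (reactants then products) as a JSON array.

E: 4·8+1·2+2·4 = 42 | 6·7 = 42
M: 4·0+1·8+2·8 = 24 | 6·4 = 24
J: 4·3+1·0+2·0 = 12 | 6·2 = 12
Z: 4·3+1·4+2·4 = 24 | 6·4 = 24
gcd(4,1,2,6) = 1

Coefficients: [4, 1, 2, 6]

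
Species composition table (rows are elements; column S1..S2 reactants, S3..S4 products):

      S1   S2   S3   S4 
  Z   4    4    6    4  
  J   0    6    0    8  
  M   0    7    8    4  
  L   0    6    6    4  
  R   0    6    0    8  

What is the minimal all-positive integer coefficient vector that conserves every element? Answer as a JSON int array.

Z: 2·4+4·4 = 24 | 2·6+3·4 = 24
J: 2·0+4·6 = 24 | 2·0+3·8 = 24
M: 2·0+4·7 = 28 | 2·8+3·4 = 28
L: 2·0+4·6 = 24 | 2·6+3·4 = 24
R: 2·0+4·6 = 24 | 2·0+3·8 = 24
gcd(2,4,2,3) = 1

Coefficients: [2, 4, 2, 3]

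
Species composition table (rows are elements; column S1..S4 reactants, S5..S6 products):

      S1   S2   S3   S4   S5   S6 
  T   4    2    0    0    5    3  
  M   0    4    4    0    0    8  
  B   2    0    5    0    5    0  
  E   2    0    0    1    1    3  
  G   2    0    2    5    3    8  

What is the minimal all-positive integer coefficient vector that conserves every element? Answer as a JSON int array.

T: 5·4+6·2+2·0+6·0 = 32 | 4·5+4·3 = 32
M: 5·0+6·4+2·4+6·0 = 32 | 4·0+4·8 = 32
B: 5·2+6·0+2·5+6·0 = 20 | 4·5+4·0 = 20
E: 5·2+6·0+2·0+6·1 = 16 | 4·1+4·3 = 16
G: 5·2+6·0+2·2+6·5 = 44 | 4·3+4·8 = 44
gcd(5,6,2,6,4,4) = 1

Coefficients: [5, 6, 2, 6, 4, 4]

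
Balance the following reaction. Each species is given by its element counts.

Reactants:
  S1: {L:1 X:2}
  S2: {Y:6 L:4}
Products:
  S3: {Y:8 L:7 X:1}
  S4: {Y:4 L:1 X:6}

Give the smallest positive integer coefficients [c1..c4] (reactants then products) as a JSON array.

Y: 5·0+6·6 = 36 | 4·8+1·4 = 36
L: 5·1+6·4 = 29 | 4·7+1·1 = 29
X: 5·2+6·0 = 10 | 4·1+1·6 = 10
gcd(5,6,4,1) = 1

Coefficients: [5, 6, 4, 1]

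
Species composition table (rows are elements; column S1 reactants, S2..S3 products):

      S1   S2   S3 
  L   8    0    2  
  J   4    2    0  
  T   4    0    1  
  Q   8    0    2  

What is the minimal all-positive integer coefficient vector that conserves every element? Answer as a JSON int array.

Coefficients: [1, 2, 4]

L: 1·8 = 8 | 2·0+4·2 = 8
J: 1·4 = 4 | 2·2+4·0 = 4
T: 1·4 = 4 | 2·0+4·1 = 4
Q: 1·8 = 8 | 2·0+4·2 = 8
gcd(1,2,4) = 1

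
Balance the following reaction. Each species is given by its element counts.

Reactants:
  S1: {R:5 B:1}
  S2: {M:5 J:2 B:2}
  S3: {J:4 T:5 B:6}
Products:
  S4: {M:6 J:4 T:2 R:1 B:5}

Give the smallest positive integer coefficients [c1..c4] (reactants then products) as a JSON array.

Coefficients: [1, 6, 2, 5]

M: 1·0+6·5+2·0 = 30 | 5·6 = 30
J: 1·0+6·2+2·4 = 20 | 5·4 = 20
T: 1·0+6·0+2·5 = 10 | 5·2 = 10
R: 1·5+6·0+2·0 = 5 | 5·1 = 5
B: 1·1+6·2+2·6 = 25 | 5·5 = 25
gcd(1,6,2,5) = 1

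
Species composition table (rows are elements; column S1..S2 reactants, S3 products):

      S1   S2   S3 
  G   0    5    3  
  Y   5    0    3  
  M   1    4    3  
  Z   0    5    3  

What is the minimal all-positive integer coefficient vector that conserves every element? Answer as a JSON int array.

Coefficients: [3, 3, 5]

G: 3·0+3·5 = 15 | 5·3 = 15
Y: 3·5+3·0 = 15 | 5·3 = 15
M: 3·1+3·4 = 15 | 5·3 = 15
Z: 3·0+3·5 = 15 | 5·3 = 15
gcd(3,3,5) = 1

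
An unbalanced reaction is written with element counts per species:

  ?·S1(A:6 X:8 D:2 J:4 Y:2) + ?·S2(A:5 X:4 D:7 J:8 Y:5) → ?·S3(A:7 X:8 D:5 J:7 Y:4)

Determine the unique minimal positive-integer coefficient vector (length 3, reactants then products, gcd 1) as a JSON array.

Coefficients: [3, 2, 4]

A: 3·6+2·5 = 28 | 4·7 = 28
X: 3·8+2·4 = 32 | 4·8 = 32
D: 3·2+2·7 = 20 | 4·5 = 20
J: 3·4+2·8 = 28 | 4·7 = 28
Y: 3·2+2·5 = 16 | 4·4 = 16
gcd(3,2,4) = 1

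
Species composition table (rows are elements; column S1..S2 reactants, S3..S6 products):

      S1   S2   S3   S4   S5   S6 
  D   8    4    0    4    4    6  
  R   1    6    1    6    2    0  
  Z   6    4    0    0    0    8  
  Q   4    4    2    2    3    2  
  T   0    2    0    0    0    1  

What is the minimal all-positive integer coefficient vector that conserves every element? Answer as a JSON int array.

Coefficients: [6, 3, 4, 2, 4, 6]

D: 6·8+3·4 = 60 | 4·0+2·4+4·4+6·6 = 60
R: 6·1+3·6 = 24 | 4·1+2·6+4·2+6·0 = 24
Z: 6·6+3·4 = 48 | 4·0+2·0+4·0+6·8 = 48
Q: 6·4+3·4 = 36 | 4·2+2·2+4·3+6·2 = 36
T: 6·0+3·2 = 6 | 4·0+2·0+4·0+6·1 = 6
gcd(6,3,4,2,4,6) = 1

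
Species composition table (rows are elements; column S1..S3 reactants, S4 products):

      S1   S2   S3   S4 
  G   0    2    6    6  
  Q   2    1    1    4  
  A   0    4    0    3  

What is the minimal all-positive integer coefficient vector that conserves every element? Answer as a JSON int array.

G: 5·0+3·2+3·6 = 24 | 4·6 = 24
Q: 5·2+3·1+3·1 = 16 | 4·4 = 16
A: 5·0+3·4+3·0 = 12 | 4·3 = 12
gcd(5,3,3,4) = 1

Coefficients: [5, 3, 3, 4]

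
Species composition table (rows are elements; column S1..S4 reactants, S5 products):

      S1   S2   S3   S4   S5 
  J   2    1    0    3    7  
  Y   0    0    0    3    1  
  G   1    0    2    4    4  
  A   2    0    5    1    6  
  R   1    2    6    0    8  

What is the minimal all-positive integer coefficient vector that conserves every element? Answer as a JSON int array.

J: 6·2+6·1+1·0+1·3 = 21 | 3·7 = 21
Y: 6·0+6·0+1·0+1·3 = 3 | 3·1 = 3
G: 6·1+6·0+1·2+1·4 = 12 | 3·4 = 12
A: 6·2+6·0+1·5+1·1 = 18 | 3·6 = 18
R: 6·1+6·2+1·6+1·0 = 24 | 3·8 = 24
gcd(6,6,1,1,3) = 1

Coefficients: [6, 6, 1, 1, 3]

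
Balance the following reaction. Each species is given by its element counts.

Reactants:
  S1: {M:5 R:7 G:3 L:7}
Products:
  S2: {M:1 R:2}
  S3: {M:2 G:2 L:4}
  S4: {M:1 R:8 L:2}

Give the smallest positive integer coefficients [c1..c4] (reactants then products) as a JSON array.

Coefficients: [2, 3, 3, 1]

M: 2·5 = 10 | 3·1+3·2+1·1 = 10
R: 2·7 = 14 | 3·2+3·0+1·8 = 14
G: 2·3 = 6 | 3·0+3·2+1·0 = 6
L: 2·7 = 14 | 3·0+3·4+1·2 = 14
gcd(2,3,3,1) = 1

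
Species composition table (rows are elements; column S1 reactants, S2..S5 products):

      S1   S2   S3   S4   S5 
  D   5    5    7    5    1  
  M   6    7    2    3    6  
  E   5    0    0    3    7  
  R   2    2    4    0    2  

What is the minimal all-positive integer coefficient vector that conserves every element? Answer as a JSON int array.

Coefficients: [6, 1, 1, 3, 3]

D: 6·5 = 30 | 1·5+1·7+3·5+3·1 = 30
M: 6·6 = 36 | 1·7+1·2+3·3+3·6 = 36
E: 6·5 = 30 | 1·0+1·0+3·3+3·7 = 30
R: 6·2 = 12 | 1·2+1·4+3·0+3·2 = 12
gcd(6,1,1,3,3) = 1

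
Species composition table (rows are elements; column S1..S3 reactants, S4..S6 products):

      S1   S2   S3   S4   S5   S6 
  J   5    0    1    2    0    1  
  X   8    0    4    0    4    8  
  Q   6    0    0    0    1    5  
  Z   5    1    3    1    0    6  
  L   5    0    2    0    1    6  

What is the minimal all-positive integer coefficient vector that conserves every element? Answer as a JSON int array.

Coefficients: [2, 1, 2, 5, 2, 2]

J: 2·5+1·0+2·1 = 12 | 5·2+2·0+2·1 = 12
X: 2·8+1·0+2·4 = 24 | 5·0+2·4+2·8 = 24
Q: 2·6+1·0+2·0 = 12 | 5·0+2·1+2·5 = 12
Z: 2·5+1·1+2·3 = 17 | 5·1+2·0+2·6 = 17
L: 2·5+1·0+2·2 = 14 | 5·0+2·1+2·6 = 14
gcd(2,1,2,5,2,2) = 1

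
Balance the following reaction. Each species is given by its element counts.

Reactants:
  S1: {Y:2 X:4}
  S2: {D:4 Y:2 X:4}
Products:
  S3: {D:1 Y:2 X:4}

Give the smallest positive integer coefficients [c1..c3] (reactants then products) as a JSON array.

Coefficients: [3, 1, 4]

D: 3·0+1·4 = 4 | 4·1 = 4
Y: 3·2+1·2 = 8 | 4·2 = 8
X: 3·4+1·4 = 16 | 4·4 = 16
gcd(3,1,4) = 1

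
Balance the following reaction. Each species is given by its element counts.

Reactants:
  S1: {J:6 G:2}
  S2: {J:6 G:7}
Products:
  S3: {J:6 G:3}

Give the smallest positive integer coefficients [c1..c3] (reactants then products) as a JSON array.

J: 4·6+1·6 = 30 | 5·6 = 30
G: 4·2+1·7 = 15 | 5·3 = 15
gcd(4,1,5) = 1

Coefficients: [4, 1, 5]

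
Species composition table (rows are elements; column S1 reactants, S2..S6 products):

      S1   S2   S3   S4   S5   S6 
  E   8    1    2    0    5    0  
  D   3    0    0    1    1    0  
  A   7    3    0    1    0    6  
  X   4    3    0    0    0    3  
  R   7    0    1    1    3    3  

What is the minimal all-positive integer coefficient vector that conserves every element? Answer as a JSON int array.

Coefficients: [3, 3, 3, 6, 3, 1]

E: 3·8 = 24 | 3·1+3·2+6·0+3·5+1·0 = 24
D: 3·3 = 9 | 3·0+3·0+6·1+3·1+1·0 = 9
A: 3·7 = 21 | 3·3+3·0+6·1+3·0+1·6 = 21
X: 3·4 = 12 | 3·3+3·0+6·0+3·0+1·3 = 12
R: 3·7 = 21 | 3·0+3·1+6·1+3·3+1·3 = 21
gcd(3,3,3,6,3,1) = 1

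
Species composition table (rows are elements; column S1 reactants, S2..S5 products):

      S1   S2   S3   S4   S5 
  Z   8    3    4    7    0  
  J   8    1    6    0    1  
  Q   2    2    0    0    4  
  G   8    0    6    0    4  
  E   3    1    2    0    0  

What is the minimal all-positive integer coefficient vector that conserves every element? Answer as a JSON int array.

Z: 5·8 = 40 | 3·3+6·4+1·7+1·0 = 40
J: 5·8 = 40 | 3·1+6·6+1·0+1·1 = 40
Q: 5·2 = 10 | 3·2+6·0+1·0+1·4 = 10
G: 5·8 = 40 | 3·0+6·6+1·0+1·4 = 40
E: 5·3 = 15 | 3·1+6·2+1·0+1·0 = 15
gcd(5,3,6,1,1) = 1

Coefficients: [5, 3, 6, 1, 1]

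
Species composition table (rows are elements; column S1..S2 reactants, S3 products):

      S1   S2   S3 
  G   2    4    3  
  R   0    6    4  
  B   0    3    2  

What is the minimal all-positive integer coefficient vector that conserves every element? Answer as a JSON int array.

G: 1·2+4·4 = 18 | 6·3 = 18
R: 1·0+4·6 = 24 | 6·4 = 24
B: 1·0+4·3 = 12 | 6·2 = 12
gcd(1,4,6) = 1

Coefficients: [1, 4, 6]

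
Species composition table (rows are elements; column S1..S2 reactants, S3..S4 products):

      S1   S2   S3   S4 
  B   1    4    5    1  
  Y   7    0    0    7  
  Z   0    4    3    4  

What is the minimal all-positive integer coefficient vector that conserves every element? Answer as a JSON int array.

B: 2·1+5·4 = 22 | 4·5+2·1 = 22
Y: 2·7+5·0 = 14 | 4·0+2·7 = 14
Z: 2·0+5·4 = 20 | 4·3+2·4 = 20
gcd(2,5,4,2) = 1

Coefficients: [2, 5, 4, 2]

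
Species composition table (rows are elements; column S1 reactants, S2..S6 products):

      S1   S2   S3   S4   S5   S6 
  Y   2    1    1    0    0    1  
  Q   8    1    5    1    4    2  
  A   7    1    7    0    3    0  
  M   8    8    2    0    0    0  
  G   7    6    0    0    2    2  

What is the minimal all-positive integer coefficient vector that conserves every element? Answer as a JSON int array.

Y: 6·2 = 12 | 5·1+4·1+5·0+3·0+3·1 = 12
Q: 6·8 = 48 | 5·1+4·5+5·1+3·4+3·2 = 48
A: 6·7 = 42 | 5·1+4·7+5·0+3·3+3·0 = 42
M: 6·8 = 48 | 5·8+4·2+5·0+3·0+3·0 = 48
G: 6·7 = 42 | 5·6+4·0+5·0+3·2+3·2 = 42
gcd(6,5,4,5,3,3) = 1

Coefficients: [6, 5, 4, 5, 3, 3]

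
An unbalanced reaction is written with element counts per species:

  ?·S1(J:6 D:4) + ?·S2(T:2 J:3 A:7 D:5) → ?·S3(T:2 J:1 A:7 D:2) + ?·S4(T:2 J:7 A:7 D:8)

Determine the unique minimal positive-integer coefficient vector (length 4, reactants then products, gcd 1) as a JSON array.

Coefficients: [3, 6, 1, 5]

T: 3·0+6·2 = 12 | 1·2+5·2 = 12
J: 3·6+6·3 = 36 | 1·1+5·7 = 36
A: 3·0+6·7 = 42 | 1·7+5·7 = 42
D: 3·4+6·5 = 42 | 1·2+5·8 = 42
gcd(3,6,1,5) = 1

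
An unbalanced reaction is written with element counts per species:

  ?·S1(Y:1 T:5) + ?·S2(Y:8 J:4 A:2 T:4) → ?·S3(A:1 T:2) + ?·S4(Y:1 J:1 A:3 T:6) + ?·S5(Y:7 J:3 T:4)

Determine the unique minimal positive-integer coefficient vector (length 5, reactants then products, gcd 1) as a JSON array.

Y: 4·1+4·8 = 36 | 5·0+1·1+5·7 = 36
J: 4·0+4·4 = 16 | 5·0+1·1+5·3 = 16
A: 4·0+4·2 = 8 | 5·1+1·3+5·0 = 8
T: 4·5+4·4 = 36 | 5·2+1·6+5·4 = 36
gcd(4,4,5,1,5) = 1

Coefficients: [4, 4, 5, 1, 5]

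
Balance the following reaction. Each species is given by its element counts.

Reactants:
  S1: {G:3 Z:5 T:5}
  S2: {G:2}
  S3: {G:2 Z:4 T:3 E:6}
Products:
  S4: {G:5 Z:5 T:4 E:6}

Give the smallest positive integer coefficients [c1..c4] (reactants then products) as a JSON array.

Coefficients: [1, 6, 5, 5]

G: 1·3+6·2+5·2 = 25 | 5·5 = 25
Z: 1·5+6·0+5·4 = 25 | 5·5 = 25
T: 1·5+6·0+5·3 = 20 | 5·4 = 20
E: 1·0+6·0+5·6 = 30 | 5·6 = 30
gcd(1,6,5,5) = 1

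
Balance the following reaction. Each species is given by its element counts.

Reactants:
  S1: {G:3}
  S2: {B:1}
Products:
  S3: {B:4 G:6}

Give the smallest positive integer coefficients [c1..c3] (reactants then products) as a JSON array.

B: 2·0+4·1 = 4 | 1·4 = 4
G: 2·3+4·0 = 6 | 1·6 = 6
gcd(2,4,1) = 1

Coefficients: [2, 4, 1]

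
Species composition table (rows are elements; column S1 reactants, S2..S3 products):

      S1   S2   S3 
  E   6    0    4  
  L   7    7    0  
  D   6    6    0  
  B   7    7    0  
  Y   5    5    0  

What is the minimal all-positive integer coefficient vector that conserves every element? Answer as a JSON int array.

Coefficients: [2, 2, 3]

E: 2·6 = 12 | 2·0+3·4 = 12
L: 2·7 = 14 | 2·7+3·0 = 14
D: 2·6 = 12 | 2·6+3·0 = 12
B: 2·7 = 14 | 2·7+3·0 = 14
Y: 2·5 = 10 | 2·5+3·0 = 10
gcd(2,2,3) = 1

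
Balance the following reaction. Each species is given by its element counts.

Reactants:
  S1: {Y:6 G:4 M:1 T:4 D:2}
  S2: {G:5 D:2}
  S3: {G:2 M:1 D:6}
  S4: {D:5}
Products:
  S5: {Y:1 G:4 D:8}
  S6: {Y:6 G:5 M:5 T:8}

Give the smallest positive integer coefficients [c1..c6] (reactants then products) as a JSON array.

Y: 2·6+3·0+3·0+4·0 = 12 | 6·1+1·6 = 12
G: 2·4+3·5+3·2+4·0 = 29 | 6·4+1·5 = 29
M: 2·1+3·0+3·1+4·0 = 5 | 6·0+1·5 = 5
T: 2·4+3·0+3·0+4·0 = 8 | 6·0+1·8 = 8
D: 2·2+3·2+3·6+4·5 = 48 | 6·8+1·0 = 48
gcd(2,3,3,4,6,1) = 1

Coefficients: [2, 3, 3, 4, 6, 1]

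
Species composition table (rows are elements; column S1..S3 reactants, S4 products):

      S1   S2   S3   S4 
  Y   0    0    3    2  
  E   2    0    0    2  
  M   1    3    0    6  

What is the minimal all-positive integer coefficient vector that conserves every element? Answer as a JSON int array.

Y: 3·0+5·0+2·3 = 6 | 3·2 = 6
E: 3·2+5·0+2·0 = 6 | 3·2 = 6
M: 3·1+5·3+2·0 = 18 | 3·6 = 18
gcd(3,5,2,3) = 1

Coefficients: [3, 5, 2, 3]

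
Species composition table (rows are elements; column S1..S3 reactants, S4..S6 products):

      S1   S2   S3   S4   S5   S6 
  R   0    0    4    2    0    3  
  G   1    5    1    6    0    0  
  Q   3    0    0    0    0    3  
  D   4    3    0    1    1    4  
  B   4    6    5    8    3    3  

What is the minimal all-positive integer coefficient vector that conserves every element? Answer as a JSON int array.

Coefficients: [4, 3, 5, 4, 5, 4]

R: 4·0+3·0+5·4 = 20 | 4·2+5·0+4·3 = 20
G: 4·1+3·5+5·1 = 24 | 4·6+5·0+4·0 = 24
Q: 4·3+3·0+5·0 = 12 | 4·0+5·0+4·3 = 12
D: 4·4+3·3+5·0 = 25 | 4·1+5·1+4·4 = 25
B: 4·4+3·6+5·5 = 59 | 4·8+5·3+4·3 = 59
gcd(4,3,5,4,5,4) = 1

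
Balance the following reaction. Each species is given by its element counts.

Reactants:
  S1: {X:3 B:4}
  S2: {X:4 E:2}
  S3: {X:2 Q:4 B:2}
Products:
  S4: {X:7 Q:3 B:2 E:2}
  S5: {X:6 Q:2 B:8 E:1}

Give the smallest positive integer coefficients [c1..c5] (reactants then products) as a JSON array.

X: 4·3+5·4+4·2 = 40 | 4·7+2·6 = 40
Q: 4·0+5·0+4·4 = 16 | 4·3+2·2 = 16
B: 4·4+5·0+4·2 = 24 | 4·2+2·8 = 24
E: 4·0+5·2+4·0 = 10 | 4·2+2·1 = 10
gcd(4,5,4,4,2) = 1

Coefficients: [4, 5, 4, 4, 2]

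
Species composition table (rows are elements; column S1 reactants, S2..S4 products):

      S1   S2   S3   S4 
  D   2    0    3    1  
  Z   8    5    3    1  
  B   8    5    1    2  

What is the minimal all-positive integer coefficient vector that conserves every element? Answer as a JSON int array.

Coefficients: [5, 6, 2, 4]

D: 5·2 = 10 | 6·0+2·3+4·1 = 10
Z: 5·8 = 40 | 6·5+2·3+4·1 = 40
B: 5·8 = 40 | 6·5+2·1+4·2 = 40
gcd(5,6,2,4) = 1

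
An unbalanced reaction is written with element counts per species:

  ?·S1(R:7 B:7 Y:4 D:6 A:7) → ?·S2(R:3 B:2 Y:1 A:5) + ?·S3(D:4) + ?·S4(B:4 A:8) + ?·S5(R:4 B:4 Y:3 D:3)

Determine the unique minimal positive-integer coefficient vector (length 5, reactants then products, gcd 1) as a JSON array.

R: 4·7 = 28 | 4·3+3·0+1·0+4·4 = 28
B: 4·7 = 28 | 4·2+3·0+1·4+4·4 = 28
Y: 4·4 = 16 | 4·1+3·0+1·0+4·3 = 16
D: 4·6 = 24 | 4·0+3·4+1·0+4·3 = 24
A: 4·7 = 28 | 4·5+3·0+1·8+4·0 = 28
gcd(4,4,3,1,4) = 1

Coefficients: [4, 4, 3, 1, 4]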